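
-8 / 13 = -0.62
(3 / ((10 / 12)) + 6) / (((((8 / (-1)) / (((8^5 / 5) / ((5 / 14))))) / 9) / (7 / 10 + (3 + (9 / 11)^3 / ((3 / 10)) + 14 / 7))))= -1240698912768 / 831875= -1491448.73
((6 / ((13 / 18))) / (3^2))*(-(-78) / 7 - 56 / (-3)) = 2504 / 91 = 27.52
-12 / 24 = -1 / 2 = -0.50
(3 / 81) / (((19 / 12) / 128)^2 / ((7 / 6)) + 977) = 917504 / 24202841265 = 0.00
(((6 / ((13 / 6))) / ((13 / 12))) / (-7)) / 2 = -216 / 1183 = -0.18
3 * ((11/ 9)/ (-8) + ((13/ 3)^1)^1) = 301/ 24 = 12.54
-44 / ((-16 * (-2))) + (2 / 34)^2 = -3171 / 2312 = -1.37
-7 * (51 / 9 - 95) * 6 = 3752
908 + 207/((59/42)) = 62266/59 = 1055.36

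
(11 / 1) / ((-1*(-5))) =11 / 5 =2.20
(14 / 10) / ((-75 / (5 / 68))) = -7 / 5100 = -0.00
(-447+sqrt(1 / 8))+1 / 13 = -5810 / 13+sqrt(2) / 4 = -446.57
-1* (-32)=32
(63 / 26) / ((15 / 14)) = 147 / 65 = 2.26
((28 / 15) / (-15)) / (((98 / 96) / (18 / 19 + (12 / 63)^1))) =-29056 / 209475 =-0.14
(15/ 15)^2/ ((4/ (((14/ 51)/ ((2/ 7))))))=49/ 204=0.24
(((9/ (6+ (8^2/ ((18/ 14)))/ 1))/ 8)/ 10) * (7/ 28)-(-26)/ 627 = 0.04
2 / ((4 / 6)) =3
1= 1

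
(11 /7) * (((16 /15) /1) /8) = 22 /105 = 0.21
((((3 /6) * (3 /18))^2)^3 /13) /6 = 1 /232906752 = 0.00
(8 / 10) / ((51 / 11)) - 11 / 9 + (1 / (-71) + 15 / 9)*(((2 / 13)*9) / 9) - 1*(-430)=303059201 / 706095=429.20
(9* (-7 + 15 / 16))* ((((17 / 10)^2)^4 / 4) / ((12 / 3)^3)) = -6089836245993 / 409600000000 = -14.87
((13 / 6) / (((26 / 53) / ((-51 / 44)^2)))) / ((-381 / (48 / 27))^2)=0.00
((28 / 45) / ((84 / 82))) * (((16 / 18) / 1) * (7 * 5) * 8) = 36736 / 243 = 151.18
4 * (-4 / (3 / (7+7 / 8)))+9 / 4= -159 / 4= -39.75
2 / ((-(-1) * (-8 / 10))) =-5 / 2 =-2.50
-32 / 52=-8 / 13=-0.62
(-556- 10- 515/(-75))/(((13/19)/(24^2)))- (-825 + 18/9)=-469881.25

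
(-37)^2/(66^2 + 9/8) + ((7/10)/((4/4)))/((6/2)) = 190853/348570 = 0.55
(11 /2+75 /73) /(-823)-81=-9733751 /120158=-81.01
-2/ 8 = -1/ 4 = -0.25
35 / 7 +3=8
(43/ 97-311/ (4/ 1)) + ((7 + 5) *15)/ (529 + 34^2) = -10094347/ 130756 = -77.20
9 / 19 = 0.47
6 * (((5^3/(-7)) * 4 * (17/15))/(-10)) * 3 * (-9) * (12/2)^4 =-11897280/7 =-1699611.43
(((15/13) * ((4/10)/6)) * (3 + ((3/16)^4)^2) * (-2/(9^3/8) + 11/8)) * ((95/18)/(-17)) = -247669415237195/2554921425567744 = -0.10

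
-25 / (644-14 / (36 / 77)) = -450 / 11053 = -0.04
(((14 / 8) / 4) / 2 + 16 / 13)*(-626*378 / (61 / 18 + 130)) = -2571.40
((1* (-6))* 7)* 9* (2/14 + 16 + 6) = -8370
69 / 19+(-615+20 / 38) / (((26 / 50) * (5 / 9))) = -524478 / 247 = -2123.39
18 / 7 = 2.57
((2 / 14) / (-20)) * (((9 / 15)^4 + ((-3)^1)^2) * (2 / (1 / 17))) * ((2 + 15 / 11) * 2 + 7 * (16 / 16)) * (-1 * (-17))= -124502067 / 240625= -517.41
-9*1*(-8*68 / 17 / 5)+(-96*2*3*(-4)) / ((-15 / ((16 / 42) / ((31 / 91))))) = -17696 / 155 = -114.17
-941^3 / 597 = -1395707.91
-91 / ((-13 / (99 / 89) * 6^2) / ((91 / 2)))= 7007 / 712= 9.84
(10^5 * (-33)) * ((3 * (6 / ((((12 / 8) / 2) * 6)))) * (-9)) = 118800000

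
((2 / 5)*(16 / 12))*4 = 2.13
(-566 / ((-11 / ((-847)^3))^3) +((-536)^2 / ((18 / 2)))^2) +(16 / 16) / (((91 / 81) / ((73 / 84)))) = -19691260211523393112449796877237 / 206388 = -95408939529058826639386960.00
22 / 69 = 0.32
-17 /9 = -1.89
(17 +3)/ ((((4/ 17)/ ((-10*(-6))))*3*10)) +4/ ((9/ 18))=178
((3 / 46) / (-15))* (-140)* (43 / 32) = 301 / 368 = 0.82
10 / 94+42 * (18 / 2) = 17771 / 47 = 378.11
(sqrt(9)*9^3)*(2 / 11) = 4374 / 11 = 397.64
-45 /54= -5 /6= -0.83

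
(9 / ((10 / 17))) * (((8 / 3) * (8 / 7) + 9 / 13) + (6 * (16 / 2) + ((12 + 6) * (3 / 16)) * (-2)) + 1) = 2561271 / 3640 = 703.65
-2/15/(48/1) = -1/360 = -0.00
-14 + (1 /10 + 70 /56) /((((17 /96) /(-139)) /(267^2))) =-6421143998 /85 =-75542870.56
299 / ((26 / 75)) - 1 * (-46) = 1817 / 2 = 908.50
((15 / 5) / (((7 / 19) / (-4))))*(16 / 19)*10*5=-9600 / 7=-1371.43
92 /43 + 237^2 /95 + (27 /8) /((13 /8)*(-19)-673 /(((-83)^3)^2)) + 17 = 67106947235263639783 /109960400683149265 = 610.28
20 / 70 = 2 / 7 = 0.29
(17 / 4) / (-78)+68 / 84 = 1649 / 2184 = 0.76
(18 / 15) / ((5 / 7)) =42 / 25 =1.68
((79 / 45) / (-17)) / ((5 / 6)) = -158 / 1275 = -0.12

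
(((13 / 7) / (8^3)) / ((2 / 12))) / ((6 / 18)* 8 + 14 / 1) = 0.00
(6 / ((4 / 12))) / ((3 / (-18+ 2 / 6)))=-106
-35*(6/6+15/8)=-805/8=-100.62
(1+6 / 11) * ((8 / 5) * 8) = 1088 / 55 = 19.78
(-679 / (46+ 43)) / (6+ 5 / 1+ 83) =-679 / 8366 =-0.08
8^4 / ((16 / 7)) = 1792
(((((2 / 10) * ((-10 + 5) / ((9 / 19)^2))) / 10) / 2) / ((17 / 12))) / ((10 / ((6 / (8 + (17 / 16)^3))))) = -1478656 / 144129825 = -0.01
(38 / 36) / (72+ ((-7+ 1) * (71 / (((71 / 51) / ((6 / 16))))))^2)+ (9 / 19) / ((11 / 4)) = 0.17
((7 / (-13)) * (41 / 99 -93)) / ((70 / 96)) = 68.37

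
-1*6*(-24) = 144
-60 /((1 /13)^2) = -10140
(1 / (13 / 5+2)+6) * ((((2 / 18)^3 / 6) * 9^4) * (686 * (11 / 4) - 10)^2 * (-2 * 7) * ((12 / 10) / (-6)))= 91950613.10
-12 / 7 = -1.71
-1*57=-57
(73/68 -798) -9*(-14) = -45623/68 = -670.93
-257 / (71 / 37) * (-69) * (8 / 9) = 1749656 / 213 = 8214.35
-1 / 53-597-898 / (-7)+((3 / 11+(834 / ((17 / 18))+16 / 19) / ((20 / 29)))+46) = 1132560272 / 1318163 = 859.20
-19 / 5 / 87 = -19 / 435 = -0.04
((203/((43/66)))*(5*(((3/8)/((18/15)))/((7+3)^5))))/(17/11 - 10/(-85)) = 1252713/427936000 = 0.00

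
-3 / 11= -0.27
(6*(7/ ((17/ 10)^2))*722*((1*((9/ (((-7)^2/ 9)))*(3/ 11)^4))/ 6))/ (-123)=-157901400/ 1214368463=-0.13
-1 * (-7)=7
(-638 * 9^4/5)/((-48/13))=9069489/40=226737.22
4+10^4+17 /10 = 100057 /10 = 10005.70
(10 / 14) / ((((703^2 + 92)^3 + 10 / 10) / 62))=0.00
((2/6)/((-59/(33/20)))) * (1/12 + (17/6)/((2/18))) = -3377/14160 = -0.24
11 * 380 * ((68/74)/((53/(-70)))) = -5073.13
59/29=2.03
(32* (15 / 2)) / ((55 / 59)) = 2832 / 11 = 257.45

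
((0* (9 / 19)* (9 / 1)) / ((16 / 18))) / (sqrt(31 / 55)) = 0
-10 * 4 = -40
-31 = -31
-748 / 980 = -187 / 245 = -0.76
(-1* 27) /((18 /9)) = -27 /2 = -13.50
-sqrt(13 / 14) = -sqrt(182) / 14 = -0.96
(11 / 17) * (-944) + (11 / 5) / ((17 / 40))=-10296 / 17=-605.65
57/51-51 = -848/17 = -49.88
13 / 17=0.76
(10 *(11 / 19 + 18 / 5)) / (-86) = -397 / 817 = -0.49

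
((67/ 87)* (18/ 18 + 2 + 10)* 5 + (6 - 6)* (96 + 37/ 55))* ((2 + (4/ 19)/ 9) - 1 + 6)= 5230355/ 14877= 351.57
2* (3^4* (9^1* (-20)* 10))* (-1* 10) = 2916000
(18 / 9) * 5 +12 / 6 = 12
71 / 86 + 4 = 415 / 86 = 4.83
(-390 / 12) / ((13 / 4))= -10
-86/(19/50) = -4300/19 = -226.32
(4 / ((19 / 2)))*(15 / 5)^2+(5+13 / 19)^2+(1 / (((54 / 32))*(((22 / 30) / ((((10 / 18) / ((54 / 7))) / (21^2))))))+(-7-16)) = 7167302039 / 547128351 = 13.10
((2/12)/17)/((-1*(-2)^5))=1/3264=0.00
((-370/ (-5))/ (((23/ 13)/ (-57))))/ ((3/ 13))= -237614/ 23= -10331.04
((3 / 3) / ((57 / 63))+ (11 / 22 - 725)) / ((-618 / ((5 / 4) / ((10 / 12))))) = 27489 / 15656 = 1.76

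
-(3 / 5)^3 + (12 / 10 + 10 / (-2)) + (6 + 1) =373 / 125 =2.98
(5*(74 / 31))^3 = 50653000 / 29791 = 1700.28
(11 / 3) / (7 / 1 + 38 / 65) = 715 / 1479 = 0.48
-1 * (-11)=11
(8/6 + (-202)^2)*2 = 244832/3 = 81610.67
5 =5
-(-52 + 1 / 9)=467 / 9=51.89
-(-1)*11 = 11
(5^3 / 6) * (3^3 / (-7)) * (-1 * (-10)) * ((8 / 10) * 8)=-5142.86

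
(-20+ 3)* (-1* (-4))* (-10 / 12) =170 / 3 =56.67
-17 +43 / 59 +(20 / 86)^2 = -1769140 / 109091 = -16.22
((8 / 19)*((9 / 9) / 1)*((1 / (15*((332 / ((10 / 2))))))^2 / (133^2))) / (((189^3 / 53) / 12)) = 106 / 46894265169482493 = 0.00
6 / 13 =0.46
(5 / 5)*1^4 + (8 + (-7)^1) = 2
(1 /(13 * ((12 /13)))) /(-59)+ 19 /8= 3361 /1416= 2.37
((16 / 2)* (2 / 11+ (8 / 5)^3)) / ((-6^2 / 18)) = -23528 / 1375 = -17.11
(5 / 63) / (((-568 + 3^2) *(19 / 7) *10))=-0.00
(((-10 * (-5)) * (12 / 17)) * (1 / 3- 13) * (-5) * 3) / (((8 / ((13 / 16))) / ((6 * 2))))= 277875 / 34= 8172.79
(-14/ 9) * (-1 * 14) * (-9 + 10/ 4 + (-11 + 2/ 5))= -1862/ 5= -372.40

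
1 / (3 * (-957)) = -1 / 2871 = -0.00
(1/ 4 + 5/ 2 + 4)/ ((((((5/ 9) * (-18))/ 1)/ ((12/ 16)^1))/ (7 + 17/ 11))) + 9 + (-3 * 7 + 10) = -5567/ 880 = -6.33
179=179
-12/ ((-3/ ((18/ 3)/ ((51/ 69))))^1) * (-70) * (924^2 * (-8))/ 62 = 250397758.18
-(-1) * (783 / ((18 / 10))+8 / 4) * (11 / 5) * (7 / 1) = 33649 / 5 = 6729.80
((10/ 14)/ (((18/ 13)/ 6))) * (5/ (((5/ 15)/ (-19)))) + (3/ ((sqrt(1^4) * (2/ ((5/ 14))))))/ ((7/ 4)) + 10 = -42720/ 49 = -871.84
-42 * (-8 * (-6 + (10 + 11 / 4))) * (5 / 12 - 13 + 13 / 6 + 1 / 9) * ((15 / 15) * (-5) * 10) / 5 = 233730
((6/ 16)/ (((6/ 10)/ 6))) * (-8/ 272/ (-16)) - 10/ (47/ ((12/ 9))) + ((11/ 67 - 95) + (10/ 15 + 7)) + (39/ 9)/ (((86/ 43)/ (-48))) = -1311830525/ 6852224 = -191.45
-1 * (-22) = 22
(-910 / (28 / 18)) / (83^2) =-585 / 6889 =-0.08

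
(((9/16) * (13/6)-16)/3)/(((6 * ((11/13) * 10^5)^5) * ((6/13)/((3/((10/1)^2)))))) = -207552787/16866432000000000000000000000000000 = -0.00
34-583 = -549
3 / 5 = 0.60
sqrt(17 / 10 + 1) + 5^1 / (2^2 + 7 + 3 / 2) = 2 / 5 + 3* sqrt(30) / 10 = 2.04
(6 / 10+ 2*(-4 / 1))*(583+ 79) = -24494 / 5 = -4898.80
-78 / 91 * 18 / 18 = -6 / 7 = -0.86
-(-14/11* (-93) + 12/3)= -1346/11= -122.36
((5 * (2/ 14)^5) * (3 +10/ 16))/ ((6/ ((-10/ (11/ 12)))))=-725/ 369754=-0.00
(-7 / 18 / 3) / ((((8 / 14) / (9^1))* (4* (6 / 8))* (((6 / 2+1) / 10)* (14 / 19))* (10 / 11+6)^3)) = -46585 / 6653952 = -0.01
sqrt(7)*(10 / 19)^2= 100*sqrt(7) / 361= 0.73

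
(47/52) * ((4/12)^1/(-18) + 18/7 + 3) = 5.02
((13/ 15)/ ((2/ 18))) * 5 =39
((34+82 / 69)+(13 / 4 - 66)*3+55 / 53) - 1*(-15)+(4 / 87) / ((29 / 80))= -1684127465 / 12302148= -136.90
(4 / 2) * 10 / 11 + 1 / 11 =21 / 11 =1.91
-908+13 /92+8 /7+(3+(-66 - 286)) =-808681 /644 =-1255.72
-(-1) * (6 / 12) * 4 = 2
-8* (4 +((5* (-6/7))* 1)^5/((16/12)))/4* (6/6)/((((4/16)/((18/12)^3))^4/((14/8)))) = 2412446127363/19208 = 125595904.17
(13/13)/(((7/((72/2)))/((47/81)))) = 188/63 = 2.98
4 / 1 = 4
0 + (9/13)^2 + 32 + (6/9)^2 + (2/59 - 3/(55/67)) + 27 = 277892051/4935645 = 56.30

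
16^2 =256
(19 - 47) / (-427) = 4 / 61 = 0.07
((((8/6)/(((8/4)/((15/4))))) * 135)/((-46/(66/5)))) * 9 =-40095/46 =-871.63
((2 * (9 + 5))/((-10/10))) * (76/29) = -2128/29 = -73.38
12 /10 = 6 /5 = 1.20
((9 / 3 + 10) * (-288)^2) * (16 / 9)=1916928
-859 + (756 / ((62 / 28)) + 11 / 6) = -95929 / 186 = -515.75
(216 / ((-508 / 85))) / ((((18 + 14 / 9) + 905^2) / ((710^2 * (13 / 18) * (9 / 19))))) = -135358411500 / 17787190613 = -7.61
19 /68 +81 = 5527 /68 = 81.28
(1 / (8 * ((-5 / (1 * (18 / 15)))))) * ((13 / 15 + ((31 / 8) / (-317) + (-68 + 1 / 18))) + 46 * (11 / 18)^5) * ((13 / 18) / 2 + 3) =11445994847177 / 1796979168000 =6.37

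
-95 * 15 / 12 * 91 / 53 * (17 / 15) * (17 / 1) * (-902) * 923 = 1040018544565 / 318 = 3270498567.81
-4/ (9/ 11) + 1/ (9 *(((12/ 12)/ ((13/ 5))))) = -23/ 5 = -4.60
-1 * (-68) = 68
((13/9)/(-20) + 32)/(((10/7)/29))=1166641/1800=648.13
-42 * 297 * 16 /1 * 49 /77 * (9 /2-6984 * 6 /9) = 590777712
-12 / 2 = -6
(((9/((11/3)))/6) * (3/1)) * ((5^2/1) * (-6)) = -2025/11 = -184.09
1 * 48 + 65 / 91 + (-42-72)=-457 / 7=-65.29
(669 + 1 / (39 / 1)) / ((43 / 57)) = 886.85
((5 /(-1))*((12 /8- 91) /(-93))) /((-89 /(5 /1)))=4475 /16554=0.27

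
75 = 75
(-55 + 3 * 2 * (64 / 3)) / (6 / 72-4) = -876 / 47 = -18.64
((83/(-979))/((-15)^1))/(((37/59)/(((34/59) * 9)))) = 8466/181115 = 0.05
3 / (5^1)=3 / 5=0.60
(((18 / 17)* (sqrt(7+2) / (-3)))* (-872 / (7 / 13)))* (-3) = -612144 / 119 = -5144.07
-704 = -704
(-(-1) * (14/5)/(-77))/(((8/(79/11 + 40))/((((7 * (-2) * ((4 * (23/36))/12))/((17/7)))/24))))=194971/17772480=0.01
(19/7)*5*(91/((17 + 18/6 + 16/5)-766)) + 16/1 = 53249/3714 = 14.34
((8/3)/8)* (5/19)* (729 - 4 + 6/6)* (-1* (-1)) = 1210/19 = 63.68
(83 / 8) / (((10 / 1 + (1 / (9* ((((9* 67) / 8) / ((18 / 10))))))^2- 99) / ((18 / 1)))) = -6790398075 / 3236119844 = -2.10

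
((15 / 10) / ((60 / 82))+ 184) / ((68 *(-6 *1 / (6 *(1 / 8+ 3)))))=-18605 / 2176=-8.55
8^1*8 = 64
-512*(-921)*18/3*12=33951744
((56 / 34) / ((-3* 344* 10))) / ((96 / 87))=-203 / 1403520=-0.00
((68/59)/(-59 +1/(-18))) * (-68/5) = 0.27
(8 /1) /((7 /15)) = 120 /7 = 17.14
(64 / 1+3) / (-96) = -67 / 96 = -0.70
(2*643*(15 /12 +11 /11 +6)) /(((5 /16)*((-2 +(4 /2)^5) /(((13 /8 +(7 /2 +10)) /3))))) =855833 /150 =5705.55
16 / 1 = 16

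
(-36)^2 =1296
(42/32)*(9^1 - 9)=0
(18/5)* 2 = 36/5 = 7.20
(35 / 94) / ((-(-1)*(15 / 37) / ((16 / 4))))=518 / 141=3.67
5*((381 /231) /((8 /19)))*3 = 36195 /616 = 58.76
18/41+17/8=841/328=2.56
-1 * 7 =-7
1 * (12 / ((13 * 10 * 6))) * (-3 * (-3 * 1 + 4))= -0.05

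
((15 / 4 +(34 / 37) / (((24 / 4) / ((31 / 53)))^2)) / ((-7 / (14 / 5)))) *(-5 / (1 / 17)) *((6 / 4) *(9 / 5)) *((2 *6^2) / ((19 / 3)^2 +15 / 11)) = 639065365389 / 1066872245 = 599.01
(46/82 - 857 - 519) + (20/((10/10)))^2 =-975.44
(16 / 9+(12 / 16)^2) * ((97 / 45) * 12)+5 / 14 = 230173 / 3780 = 60.89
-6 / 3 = -2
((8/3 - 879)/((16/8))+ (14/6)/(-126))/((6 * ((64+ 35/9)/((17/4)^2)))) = -3419159/175968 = -19.43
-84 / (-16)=21 / 4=5.25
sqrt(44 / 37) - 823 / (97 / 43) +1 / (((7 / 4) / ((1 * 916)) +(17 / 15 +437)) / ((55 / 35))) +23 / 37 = -20030205535682 / 54996332209 +2 * sqrt(407) / 37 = -363.12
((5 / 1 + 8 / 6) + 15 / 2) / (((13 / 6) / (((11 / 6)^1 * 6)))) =913 / 13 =70.23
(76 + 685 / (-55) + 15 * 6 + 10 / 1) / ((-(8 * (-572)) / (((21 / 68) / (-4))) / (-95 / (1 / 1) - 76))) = 6460209 / 13691392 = 0.47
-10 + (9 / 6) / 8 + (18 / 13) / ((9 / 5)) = -1881 / 208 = -9.04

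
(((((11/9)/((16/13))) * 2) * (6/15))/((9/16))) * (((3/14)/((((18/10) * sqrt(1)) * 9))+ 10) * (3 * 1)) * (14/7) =433004/5103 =84.85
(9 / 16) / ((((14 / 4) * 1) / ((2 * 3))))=27 / 28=0.96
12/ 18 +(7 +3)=32/ 3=10.67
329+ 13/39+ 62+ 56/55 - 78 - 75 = 39493/165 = 239.35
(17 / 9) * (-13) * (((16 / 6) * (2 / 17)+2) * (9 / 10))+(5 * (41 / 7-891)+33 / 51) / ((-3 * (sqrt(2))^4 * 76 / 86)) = 99341849 / 271320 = 366.14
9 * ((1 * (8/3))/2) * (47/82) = 282/41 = 6.88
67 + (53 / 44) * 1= 3001 / 44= 68.20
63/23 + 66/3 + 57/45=8972/345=26.01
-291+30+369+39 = 147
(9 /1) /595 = 9 /595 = 0.02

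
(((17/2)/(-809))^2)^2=83521/6853526069776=0.00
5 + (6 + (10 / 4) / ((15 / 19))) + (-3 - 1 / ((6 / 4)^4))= 1777 / 162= 10.97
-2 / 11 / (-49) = 2 / 539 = 0.00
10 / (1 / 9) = 90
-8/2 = -4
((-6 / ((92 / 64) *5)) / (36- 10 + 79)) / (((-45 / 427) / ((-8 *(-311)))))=4856576 / 25875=187.69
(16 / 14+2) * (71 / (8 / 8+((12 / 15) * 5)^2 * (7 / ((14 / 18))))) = 1562 / 1015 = 1.54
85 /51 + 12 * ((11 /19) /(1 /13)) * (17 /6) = 14681 /57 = 257.56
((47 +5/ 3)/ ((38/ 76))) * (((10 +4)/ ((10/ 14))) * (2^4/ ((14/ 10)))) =65408/ 3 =21802.67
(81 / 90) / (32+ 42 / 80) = 36 / 1301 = 0.03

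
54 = 54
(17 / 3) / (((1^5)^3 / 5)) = 85 / 3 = 28.33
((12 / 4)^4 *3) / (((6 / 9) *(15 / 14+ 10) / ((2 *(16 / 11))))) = 163296 / 1705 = 95.77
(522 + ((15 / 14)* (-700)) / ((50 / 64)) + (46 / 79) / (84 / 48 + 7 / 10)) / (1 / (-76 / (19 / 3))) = 20334936 / 3871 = 5253.15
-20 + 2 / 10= -99 / 5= -19.80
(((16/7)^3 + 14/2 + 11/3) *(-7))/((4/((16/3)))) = -93056/441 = -211.01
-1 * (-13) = 13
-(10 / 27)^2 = -100 / 729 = -0.14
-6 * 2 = -12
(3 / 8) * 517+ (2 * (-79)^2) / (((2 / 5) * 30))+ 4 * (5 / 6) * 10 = 10139 / 8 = 1267.38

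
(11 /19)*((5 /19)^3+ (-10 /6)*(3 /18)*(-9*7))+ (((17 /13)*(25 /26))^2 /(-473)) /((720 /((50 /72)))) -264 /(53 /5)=-28565388154566251305 /1934861163571125504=-14.76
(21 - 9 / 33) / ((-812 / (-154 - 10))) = 9348 / 2233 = 4.19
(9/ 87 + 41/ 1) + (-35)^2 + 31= 37616/ 29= 1297.10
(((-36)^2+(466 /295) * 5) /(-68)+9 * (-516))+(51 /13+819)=-100146089 /26078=-3840.25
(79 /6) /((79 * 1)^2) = 1 /474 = 0.00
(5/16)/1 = 5/16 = 0.31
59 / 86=0.69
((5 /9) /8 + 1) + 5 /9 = 13 /8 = 1.62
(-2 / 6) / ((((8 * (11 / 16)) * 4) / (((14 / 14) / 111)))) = -1 / 7326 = -0.00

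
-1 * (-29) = 29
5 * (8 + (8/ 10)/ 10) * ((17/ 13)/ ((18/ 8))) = 13736/ 585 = 23.48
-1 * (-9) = 9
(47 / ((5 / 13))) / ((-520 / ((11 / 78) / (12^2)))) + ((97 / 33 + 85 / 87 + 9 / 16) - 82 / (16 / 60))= -217145566123 / 716601600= -303.02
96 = 96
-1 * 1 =-1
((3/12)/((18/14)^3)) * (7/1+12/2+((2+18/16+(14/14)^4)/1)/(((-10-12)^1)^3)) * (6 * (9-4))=172647335/3763584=45.87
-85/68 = -1.25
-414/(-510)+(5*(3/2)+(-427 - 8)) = -72537/170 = -426.69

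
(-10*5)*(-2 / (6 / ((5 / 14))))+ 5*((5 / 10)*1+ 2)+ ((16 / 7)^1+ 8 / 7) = 919 / 42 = 21.88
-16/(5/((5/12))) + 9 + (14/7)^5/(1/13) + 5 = 1286/3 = 428.67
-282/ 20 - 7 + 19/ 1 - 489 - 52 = -5431/ 10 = -543.10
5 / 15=1 / 3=0.33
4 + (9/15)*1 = 23/5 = 4.60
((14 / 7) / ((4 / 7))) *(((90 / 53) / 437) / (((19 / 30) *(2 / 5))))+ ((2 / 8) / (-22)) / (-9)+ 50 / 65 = 3734231047 / 4530847464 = 0.82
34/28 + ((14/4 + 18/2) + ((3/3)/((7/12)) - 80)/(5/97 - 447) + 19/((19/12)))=3928438/151739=25.89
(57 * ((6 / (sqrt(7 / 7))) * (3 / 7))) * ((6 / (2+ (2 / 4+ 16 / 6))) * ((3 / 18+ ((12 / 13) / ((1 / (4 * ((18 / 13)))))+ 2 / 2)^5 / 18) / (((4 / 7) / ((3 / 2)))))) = 905446729489165830 / 4273613247319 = 211869.13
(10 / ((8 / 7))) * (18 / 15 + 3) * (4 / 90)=49 / 30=1.63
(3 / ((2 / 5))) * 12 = 90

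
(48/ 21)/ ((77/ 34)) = 544/ 539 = 1.01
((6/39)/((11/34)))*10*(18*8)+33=102639/143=717.76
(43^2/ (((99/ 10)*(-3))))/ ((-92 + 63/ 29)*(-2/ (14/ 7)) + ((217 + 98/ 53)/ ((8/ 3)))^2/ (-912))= -29304897443840/ 38807061945201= -0.76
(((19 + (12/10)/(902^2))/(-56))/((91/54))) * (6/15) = -1043447211/12956643700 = -0.08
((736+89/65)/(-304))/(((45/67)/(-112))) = 404.48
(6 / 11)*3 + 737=8125 / 11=738.64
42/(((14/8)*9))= 8/3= 2.67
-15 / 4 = -3.75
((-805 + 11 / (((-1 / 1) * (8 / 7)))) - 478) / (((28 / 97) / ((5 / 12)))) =-1865.84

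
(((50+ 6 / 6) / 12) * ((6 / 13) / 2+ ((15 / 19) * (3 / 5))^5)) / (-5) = -0.22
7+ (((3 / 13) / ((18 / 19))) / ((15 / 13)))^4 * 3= 153220321 / 21870000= 7.01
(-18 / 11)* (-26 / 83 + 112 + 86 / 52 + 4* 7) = -2745117 / 11869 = -231.28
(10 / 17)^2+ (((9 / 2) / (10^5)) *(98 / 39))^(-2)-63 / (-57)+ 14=9279791833372387 / 118655019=78208169.46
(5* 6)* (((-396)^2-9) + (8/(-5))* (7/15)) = 4704187.60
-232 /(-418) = 116 /209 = 0.56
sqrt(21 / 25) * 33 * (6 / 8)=99 * sqrt(21) / 20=22.68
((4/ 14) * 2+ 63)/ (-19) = -445/ 133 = -3.35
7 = 7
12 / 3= 4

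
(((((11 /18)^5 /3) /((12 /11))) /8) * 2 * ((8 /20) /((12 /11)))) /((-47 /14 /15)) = -136410197 /12788596224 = -0.01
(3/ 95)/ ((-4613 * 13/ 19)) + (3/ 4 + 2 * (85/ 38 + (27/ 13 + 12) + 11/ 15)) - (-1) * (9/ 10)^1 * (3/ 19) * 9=2469545801/ 68364660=36.12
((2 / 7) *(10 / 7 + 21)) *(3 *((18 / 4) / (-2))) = -4239 / 98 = -43.26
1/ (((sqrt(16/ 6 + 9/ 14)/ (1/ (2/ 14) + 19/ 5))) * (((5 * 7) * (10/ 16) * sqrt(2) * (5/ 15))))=1296 * sqrt(2919)/ 121625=0.58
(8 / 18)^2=16 / 81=0.20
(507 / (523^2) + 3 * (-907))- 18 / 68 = -25307706429 / 9299986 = -2721.26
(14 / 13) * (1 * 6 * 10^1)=840 / 13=64.62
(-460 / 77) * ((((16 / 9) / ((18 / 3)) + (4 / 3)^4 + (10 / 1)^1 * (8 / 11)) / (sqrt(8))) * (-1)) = 1099400 * sqrt(2) / 68607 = 22.66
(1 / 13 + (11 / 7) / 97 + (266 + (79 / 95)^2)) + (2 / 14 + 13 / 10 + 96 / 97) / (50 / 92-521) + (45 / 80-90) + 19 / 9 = 49285282773395143 / 274640838217200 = 179.45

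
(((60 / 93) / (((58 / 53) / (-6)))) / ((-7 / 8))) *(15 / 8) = 47700 / 6293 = 7.58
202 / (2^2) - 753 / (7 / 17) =-24895 / 14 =-1778.21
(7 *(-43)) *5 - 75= -1580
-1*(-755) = 755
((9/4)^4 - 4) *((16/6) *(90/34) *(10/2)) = 415275/544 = 763.37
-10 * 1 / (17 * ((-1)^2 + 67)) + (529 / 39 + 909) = 20796245 / 22542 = 922.56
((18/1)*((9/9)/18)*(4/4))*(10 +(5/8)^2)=665/64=10.39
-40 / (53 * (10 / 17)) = -1.28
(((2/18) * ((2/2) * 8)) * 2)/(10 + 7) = 16/153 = 0.10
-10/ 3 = -3.33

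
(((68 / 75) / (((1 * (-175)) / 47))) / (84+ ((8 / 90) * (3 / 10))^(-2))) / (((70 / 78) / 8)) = -1329536 / 912778125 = -0.00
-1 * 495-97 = -592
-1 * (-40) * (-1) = -40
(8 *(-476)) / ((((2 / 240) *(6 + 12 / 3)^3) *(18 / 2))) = -3808 / 75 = -50.77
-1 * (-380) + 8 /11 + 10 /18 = 37747 /99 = 381.28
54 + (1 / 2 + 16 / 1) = 141 / 2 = 70.50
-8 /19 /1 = -8 /19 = -0.42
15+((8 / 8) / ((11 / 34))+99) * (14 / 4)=8191 / 22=372.32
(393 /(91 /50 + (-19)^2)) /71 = 0.02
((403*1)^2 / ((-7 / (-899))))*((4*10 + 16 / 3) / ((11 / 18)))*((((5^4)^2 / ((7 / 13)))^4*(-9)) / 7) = -713043458818945661187171936035156250000 / 1294139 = -550979036115089384669785800000000.00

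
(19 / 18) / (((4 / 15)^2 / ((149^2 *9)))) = 94909275 / 32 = 2965914.84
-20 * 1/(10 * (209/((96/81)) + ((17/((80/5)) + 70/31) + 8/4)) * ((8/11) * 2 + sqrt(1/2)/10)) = -69836800/9204997669 + 2400640 * sqrt(2)/9204997669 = -0.01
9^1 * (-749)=-6741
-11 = -11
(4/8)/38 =1/76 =0.01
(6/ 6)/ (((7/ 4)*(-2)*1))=-2/ 7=-0.29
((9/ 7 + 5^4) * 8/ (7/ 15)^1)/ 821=13.08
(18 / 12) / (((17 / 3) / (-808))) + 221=7.12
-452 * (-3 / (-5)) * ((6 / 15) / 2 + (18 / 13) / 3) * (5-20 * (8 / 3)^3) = 39280156 / 585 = 67145.57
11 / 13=0.85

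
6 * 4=24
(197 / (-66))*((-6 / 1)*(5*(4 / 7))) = 3940 / 77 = 51.17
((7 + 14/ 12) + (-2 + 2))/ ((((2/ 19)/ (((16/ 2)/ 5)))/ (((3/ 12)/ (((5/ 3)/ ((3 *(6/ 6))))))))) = 2793/ 50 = 55.86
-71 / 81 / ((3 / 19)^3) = -486989 / 2187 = -222.67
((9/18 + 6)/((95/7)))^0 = 1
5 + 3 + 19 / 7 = 75 / 7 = 10.71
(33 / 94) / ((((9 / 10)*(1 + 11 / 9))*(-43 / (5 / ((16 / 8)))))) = -165 / 16168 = -0.01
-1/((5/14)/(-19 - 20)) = 109.20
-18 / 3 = -6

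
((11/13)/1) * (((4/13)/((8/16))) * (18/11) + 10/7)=2438/1183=2.06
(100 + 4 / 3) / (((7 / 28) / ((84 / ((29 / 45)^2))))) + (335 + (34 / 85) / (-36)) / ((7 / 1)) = 6208870187 / 75690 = 82030.26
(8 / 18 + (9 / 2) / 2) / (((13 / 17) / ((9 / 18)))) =1649 / 936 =1.76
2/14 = 1/7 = 0.14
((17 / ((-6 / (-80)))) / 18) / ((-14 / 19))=-17.09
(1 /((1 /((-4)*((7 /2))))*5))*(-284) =795.20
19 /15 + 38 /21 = 323 /105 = 3.08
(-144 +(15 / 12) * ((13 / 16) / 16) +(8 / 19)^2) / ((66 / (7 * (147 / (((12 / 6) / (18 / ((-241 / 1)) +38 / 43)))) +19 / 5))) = -77109002597817 / 84278216704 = -914.93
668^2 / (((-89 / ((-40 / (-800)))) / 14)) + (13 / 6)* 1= -9364919 / 2670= -3507.46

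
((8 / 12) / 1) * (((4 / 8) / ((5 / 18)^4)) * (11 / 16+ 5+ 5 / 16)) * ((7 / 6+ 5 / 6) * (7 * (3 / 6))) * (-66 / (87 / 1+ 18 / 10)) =-8083152 / 4625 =-1747.71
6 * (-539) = -3234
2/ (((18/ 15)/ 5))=25/ 3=8.33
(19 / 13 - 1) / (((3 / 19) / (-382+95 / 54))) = -390127 / 351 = -1111.47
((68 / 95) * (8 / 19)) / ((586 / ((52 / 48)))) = 884 / 1586595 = 0.00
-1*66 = -66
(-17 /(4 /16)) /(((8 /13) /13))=-2873 /2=-1436.50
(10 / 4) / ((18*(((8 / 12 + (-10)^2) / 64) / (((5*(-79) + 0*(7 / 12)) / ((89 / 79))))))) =-30.96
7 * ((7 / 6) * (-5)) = -245 / 6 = -40.83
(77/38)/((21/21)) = 77/38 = 2.03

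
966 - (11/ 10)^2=96479/ 100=964.79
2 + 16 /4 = 6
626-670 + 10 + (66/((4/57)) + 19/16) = 14523/16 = 907.69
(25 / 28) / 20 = 5 / 112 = 0.04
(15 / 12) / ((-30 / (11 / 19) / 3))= -11 / 152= -0.07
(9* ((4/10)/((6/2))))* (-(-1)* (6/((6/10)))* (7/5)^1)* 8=672/5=134.40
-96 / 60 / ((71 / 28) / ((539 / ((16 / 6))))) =-45276 / 355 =-127.54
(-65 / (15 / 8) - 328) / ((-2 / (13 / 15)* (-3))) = -7072 / 135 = -52.39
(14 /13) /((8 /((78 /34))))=21 /68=0.31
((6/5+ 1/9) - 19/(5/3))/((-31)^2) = -454/43245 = -0.01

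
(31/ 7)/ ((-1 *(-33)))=31/ 231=0.13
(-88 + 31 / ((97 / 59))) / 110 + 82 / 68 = 52358 / 90695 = 0.58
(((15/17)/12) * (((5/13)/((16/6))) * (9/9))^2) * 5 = 5625/735488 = 0.01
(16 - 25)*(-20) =180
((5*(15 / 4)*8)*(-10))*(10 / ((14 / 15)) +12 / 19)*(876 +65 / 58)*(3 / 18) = -9595919625 / 3857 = -2487923.16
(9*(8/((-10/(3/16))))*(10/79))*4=-54/79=-0.68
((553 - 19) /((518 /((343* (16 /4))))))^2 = 2738638224 /1369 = 2000466.20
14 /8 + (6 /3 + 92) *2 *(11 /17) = 8391 /68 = 123.40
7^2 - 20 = 29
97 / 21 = 4.62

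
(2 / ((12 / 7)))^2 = 49 / 36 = 1.36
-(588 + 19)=-607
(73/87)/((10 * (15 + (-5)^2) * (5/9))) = 219/58000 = 0.00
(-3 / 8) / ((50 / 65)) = -39 / 80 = -0.49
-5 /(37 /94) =-470 /37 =-12.70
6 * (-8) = -48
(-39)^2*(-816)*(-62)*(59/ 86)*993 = 2254147479792/ 43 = 52422034413.77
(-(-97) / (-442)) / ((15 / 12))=-194 / 1105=-0.18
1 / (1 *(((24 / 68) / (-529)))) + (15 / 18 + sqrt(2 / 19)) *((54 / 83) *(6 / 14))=-5224123 / 3486 + 162 *sqrt(38) / 11039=-1498.51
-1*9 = -9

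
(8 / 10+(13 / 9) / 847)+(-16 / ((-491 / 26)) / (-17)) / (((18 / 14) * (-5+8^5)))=8356494825557 / 10423414285515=0.80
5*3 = 15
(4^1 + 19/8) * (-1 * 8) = -51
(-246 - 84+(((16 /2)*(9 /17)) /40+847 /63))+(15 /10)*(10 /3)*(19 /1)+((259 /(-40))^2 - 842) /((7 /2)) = -385596287 /856800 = -450.04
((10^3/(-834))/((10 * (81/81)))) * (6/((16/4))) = -25/139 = -0.18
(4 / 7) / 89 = 4 / 623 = 0.01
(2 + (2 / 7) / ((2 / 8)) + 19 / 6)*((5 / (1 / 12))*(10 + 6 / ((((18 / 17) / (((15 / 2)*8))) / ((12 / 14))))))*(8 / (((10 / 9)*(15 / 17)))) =45626640 / 49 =931155.92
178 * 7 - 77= 1169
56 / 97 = 0.58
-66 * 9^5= -3897234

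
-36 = -36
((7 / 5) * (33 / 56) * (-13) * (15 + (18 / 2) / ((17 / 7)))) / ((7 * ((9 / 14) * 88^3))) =-689 / 10531840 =-0.00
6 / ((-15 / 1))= -2 / 5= -0.40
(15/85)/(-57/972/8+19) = 7776/836893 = 0.01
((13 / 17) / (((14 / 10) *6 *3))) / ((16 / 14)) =65 / 2448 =0.03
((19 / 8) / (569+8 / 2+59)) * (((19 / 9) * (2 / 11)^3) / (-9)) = -361 / 68136552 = -0.00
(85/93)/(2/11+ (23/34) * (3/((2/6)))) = 6358/43617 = 0.15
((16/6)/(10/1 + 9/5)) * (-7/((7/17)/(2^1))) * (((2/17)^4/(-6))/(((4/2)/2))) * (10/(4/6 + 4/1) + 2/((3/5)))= 73600/54784863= 0.00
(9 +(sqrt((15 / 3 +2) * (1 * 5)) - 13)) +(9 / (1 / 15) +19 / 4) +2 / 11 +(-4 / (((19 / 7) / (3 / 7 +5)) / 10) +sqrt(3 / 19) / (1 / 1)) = sqrt(57) / 19 +sqrt(35) +2461 / 44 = 62.25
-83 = -83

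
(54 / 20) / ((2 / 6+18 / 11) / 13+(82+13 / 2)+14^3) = 891 / 934775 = 0.00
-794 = -794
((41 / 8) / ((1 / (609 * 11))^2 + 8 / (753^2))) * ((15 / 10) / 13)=38639366774547 / 923365456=41846.23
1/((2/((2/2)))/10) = 5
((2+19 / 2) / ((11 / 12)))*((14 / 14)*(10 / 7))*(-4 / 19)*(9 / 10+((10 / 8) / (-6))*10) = 6532 / 1463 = 4.46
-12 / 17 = -0.71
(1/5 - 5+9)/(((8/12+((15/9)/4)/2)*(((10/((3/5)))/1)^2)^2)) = 243/3906250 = 0.00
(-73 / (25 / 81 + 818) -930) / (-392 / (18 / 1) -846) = 554841927 / 517670230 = 1.07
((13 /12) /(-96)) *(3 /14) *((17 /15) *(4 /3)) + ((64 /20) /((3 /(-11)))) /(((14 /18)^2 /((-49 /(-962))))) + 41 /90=-3118777 /5818176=-0.54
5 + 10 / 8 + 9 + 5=81 / 4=20.25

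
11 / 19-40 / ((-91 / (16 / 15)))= 1.05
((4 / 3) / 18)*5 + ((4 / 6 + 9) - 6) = 109 / 27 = 4.04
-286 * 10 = -2860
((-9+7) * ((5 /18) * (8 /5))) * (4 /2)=-16 /9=-1.78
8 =8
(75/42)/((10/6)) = 15/14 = 1.07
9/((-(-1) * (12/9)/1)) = 27/4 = 6.75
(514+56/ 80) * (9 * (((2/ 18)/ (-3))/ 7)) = -5147/ 210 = -24.51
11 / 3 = 3.67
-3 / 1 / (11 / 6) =-18 / 11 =-1.64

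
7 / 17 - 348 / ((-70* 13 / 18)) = 56429 / 7735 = 7.30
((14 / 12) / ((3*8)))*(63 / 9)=49 / 144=0.34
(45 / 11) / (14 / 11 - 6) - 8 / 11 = -911 / 572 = -1.59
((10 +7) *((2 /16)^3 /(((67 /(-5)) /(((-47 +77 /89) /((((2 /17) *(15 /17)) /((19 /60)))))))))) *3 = 191641391 /183183360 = 1.05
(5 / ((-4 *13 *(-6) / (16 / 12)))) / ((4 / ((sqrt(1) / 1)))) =5 / 936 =0.01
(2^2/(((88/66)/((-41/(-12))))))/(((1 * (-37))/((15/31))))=-615/4588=-0.13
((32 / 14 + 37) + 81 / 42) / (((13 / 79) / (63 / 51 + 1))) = 866077 / 1547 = 559.84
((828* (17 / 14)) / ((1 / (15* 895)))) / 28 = 47242575 / 98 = 482067.09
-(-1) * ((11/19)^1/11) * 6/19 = 6/361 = 0.02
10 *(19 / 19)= 10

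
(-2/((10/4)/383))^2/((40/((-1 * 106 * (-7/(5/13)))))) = 2829924188/625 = 4527878.70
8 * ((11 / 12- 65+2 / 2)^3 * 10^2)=-10844952325 / 54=-200832450.46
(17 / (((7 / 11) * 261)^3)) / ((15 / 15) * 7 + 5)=22627 / 73180755396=0.00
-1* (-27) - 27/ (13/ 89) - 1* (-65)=-1207/ 13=-92.85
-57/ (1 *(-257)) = 57/ 257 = 0.22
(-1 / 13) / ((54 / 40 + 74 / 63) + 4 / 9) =-420 / 16211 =-0.03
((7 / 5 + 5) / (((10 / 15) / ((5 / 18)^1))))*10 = 80 / 3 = 26.67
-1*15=-15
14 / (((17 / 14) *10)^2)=686 / 7225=0.09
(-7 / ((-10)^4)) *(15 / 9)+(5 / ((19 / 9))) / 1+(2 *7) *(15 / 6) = 4259867 / 114000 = 37.37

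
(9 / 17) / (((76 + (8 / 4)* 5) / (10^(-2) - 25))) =-1323 / 8600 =-0.15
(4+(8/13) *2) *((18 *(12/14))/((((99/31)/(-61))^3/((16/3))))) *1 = -29428184705792/9810801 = -2999570.04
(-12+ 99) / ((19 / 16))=1392 / 19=73.26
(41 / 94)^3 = 68921 / 830584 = 0.08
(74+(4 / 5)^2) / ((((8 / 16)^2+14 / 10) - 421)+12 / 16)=-1866 / 10465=-0.18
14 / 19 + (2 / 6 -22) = -1193 / 57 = -20.93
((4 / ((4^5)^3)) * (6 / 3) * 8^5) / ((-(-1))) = 1 / 4096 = 0.00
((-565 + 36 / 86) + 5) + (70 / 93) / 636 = -711608083 / 1271682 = -559.58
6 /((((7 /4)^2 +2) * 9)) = 32 /243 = 0.13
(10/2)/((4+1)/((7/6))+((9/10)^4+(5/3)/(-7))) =1050000/987781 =1.06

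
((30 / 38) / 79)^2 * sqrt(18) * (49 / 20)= 6615 * sqrt(2) / 9012004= 0.00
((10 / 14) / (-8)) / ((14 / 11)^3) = -6655 / 153664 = -0.04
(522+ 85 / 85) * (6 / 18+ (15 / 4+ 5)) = 57007 / 12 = 4750.58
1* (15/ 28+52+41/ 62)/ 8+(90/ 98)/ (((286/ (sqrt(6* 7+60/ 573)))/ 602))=46175/ 6944+1935* sqrt(1536022)/ 191191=19.19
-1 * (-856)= 856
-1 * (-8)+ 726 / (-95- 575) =2317 / 335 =6.92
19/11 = 1.73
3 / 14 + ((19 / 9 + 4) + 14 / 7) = 1049 / 126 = 8.33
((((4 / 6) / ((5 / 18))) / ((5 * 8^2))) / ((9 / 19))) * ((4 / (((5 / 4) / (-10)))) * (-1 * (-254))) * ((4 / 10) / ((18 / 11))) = -106172 / 3375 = -31.46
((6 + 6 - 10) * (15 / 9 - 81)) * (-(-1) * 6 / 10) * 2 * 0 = 0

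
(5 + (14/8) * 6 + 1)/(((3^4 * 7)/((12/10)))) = 0.03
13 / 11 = 1.18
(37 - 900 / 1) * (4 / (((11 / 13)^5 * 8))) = -994.80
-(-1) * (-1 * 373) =-373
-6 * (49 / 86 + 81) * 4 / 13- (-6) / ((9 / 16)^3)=-15876412 / 135837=-116.88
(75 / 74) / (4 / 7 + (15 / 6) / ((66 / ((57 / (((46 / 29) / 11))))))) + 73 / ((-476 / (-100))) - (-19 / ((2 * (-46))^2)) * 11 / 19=15.40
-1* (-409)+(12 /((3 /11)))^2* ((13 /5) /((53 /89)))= 2348337 /265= 8861.65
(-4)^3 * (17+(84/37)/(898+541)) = -57933760/53243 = -1088.10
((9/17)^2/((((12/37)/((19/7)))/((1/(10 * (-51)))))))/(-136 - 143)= 703/42644840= 0.00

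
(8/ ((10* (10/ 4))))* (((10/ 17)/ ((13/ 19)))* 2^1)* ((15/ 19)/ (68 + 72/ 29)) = 696/ 112931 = 0.01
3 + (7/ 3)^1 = 16/ 3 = 5.33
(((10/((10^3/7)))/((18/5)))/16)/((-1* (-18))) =7/103680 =0.00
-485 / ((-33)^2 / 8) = -3880 / 1089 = -3.56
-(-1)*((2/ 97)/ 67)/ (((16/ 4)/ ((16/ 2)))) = 4/ 6499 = 0.00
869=869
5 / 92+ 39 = 3593 / 92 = 39.05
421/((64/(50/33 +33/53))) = 1574119/111936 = 14.06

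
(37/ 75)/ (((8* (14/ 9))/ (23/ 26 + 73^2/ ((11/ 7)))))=107684541/ 800800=134.47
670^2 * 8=3591200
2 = 2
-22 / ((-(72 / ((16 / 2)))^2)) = 22 / 81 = 0.27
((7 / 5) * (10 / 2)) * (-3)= -21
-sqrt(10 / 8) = -sqrt(5) / 2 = -1.12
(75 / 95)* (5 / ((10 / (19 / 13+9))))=1020 / 247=4.13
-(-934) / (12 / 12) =934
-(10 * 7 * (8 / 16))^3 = -42875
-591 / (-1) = 591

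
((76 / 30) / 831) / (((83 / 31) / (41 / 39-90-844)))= -8572306 / 8069841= -1.06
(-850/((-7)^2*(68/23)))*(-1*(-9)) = -5175/98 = -52.81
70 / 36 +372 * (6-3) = 20123 / 18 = 1117.94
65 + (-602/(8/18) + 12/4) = -2573/2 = -1286.50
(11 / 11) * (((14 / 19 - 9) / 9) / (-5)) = 157 / 855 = 0.18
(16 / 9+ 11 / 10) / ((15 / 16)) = 2072 / 675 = 3.07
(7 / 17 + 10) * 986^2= 10122276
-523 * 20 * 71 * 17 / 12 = -3156305 / 3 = -1052101.67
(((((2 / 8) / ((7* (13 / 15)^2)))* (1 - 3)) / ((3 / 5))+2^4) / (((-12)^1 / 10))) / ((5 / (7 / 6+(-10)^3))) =17278741 / 6552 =2637.17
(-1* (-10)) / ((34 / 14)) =70 / 17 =4.12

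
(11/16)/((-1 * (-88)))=1/128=0.01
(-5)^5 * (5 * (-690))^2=-37195312500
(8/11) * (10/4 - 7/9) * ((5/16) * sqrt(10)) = 155 * sqrt(10)/396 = 1.24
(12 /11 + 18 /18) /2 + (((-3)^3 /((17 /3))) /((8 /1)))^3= 23081893 /27670016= 0.83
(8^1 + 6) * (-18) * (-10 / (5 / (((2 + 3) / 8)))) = 315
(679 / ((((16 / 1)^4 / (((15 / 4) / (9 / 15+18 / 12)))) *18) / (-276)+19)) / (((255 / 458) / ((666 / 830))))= -793937046 / 1926482041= -0.41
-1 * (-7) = 7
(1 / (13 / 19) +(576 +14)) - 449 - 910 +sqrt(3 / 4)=-9978 / 13 +sqrt(3) / 2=-766.67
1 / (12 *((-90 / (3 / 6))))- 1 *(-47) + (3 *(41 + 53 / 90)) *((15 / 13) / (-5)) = 511259 / 28080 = 18.21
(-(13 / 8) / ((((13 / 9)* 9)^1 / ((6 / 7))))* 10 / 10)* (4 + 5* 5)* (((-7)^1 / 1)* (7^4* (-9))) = -1879983 / 4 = -469995.75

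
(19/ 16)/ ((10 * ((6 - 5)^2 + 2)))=19/ 480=0.04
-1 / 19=-0.05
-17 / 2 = -8.50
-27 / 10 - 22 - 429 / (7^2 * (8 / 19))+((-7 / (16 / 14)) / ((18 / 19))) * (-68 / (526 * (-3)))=-318526241 / 6958980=-45.77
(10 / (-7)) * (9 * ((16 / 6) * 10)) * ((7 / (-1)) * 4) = 9600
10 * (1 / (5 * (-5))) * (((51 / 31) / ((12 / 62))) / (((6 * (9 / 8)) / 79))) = -5372 / 135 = -39.79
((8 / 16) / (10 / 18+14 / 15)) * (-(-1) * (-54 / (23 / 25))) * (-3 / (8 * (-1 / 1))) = -91125 / 12328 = -7.39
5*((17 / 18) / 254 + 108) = 2468965 / 4572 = 540.02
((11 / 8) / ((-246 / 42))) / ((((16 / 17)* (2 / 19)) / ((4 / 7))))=-3553 / 2624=-1.35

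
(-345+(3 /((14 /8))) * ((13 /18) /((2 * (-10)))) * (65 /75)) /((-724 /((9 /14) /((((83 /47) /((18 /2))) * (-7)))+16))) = 137318085703 /18550400400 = 7.40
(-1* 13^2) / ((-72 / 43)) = 7267 / 72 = 100.93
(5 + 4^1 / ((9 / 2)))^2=2809 / 81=34.68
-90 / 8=-45 / 4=-11.25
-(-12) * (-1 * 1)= -12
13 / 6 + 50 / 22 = 293 / 66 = 4.44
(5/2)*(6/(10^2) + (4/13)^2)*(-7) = -9149/3380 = -2.71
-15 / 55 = -3 / 11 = -0.27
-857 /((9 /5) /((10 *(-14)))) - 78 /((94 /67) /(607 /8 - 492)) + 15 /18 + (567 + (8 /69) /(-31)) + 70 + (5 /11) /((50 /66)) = 1090928996621 /12063960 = 90428.76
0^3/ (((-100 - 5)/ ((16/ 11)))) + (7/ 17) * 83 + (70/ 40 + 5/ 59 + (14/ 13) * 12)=2552217/ 52156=48.93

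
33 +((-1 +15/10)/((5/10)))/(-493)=16268/493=33.00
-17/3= -5.67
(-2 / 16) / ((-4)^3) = 1 / 512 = 0.00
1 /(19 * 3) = 1 /57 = 0.02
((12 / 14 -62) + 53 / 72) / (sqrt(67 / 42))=-47.83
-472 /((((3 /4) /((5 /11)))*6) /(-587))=27986.26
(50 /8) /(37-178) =-25 /564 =-0.04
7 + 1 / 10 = 71 / 10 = 7.10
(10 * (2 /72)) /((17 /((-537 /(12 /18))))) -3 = -1099 /68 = -16.16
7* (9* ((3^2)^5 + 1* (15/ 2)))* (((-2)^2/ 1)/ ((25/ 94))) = 1398930372/ 25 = 55957214.88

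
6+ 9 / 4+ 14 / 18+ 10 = 685 / 36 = 19.03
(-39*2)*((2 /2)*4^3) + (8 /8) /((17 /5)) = -84859 /17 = -4991.71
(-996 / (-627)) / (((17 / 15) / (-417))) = -2076660 / 3553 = -584.48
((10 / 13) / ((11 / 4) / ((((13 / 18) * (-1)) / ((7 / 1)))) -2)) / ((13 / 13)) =-4 / 149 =-0.03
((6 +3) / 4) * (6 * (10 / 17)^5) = 1350000 / 1419857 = 0.95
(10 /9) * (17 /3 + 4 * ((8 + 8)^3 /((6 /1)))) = 82090 /27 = 3040.37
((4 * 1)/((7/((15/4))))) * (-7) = -15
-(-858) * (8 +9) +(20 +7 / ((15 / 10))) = 43832 / 3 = 14610.67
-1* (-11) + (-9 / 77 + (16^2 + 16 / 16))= 20627 / 77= 267.88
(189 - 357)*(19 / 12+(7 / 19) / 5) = -26446 / 95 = -278.38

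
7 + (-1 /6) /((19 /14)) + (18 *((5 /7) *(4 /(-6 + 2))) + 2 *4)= 2.02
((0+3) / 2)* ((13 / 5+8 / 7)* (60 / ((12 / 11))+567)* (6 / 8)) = 366669 / 140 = 2619.06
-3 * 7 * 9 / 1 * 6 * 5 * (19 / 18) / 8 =-748.12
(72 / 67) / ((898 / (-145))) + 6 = 5.83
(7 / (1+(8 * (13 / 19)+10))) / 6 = 133 / 1878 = 0.07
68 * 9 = 612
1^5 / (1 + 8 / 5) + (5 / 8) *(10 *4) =25.38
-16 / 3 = -5.33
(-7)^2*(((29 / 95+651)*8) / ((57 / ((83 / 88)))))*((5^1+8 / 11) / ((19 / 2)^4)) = 2.97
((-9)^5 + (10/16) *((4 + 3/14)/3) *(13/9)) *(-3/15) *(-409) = -73031179469/15120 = -4830104.46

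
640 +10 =650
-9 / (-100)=9 / 100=0.09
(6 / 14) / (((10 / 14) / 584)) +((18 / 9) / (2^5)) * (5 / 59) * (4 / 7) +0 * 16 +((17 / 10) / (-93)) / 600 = 80751772079 / 230454000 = 350.40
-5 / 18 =-0.28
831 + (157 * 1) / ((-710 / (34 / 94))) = 27727801 / 33370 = 830.92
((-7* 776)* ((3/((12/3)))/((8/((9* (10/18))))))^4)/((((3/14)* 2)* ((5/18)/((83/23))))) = -11982907125/1507328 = -7949.77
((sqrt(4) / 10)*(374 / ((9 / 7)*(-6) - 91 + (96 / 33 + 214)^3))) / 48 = 1742279 / 11410019936520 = 0.00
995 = 995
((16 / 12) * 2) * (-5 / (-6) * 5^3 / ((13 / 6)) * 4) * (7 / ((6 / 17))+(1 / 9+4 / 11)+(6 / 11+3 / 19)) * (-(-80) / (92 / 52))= 63236000000 / 129789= 487221.57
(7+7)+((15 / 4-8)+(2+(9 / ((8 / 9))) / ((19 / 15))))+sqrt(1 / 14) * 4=2 * sqrt(14) / 7+3001 / 152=20.81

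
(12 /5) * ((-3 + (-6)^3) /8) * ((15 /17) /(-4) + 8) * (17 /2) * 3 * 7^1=-7298613 /80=-91232.66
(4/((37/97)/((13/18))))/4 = 1261/666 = 1.89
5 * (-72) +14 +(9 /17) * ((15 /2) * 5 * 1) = -326.15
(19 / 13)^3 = 6859 / 2197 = 3.12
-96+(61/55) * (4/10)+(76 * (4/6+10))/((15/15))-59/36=7063367/9900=713.47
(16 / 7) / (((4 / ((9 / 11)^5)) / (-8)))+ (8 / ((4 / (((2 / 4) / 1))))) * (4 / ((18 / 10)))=5541028 / 10146213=0.55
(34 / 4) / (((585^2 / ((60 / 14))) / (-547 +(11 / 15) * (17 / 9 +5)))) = -0.06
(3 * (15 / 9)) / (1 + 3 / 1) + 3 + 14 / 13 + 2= 381 / 52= 7.33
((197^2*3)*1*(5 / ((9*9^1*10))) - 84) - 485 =8083 / 54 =149.69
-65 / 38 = -1.71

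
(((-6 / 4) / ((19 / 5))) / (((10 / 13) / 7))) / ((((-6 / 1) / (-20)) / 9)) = -4095 / 38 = -107.76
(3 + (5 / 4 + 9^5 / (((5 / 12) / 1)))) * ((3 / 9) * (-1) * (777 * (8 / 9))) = -1468238366 / 45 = -32627519.24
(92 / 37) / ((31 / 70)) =6440 / 1147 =5.61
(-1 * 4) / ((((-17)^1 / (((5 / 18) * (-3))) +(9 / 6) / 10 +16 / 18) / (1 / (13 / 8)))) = -5760 / 50167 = -0.11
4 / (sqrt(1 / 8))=8*sqrt(2)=11.31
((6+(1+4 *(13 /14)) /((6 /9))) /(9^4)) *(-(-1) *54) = 61 /567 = 0.11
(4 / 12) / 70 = 1 / 210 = 0.00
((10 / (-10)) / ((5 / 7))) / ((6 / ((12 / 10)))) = -7 / 25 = -0.28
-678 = -678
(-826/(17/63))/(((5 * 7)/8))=-699.67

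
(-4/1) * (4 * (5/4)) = -20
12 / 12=1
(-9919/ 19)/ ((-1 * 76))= 9919/ 1444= 6.87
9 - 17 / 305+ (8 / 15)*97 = 60.68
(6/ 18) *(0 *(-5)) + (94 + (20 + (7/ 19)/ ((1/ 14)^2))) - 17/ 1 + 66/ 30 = 16284/ 95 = 171.41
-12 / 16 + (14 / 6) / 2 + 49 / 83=1003 / 996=1.01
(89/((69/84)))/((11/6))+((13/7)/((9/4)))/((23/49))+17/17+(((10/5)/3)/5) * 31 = 751303/11385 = 65.99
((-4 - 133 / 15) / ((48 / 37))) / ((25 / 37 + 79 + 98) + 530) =-264217 / 18852480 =-0.01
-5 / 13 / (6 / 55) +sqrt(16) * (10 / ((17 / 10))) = 26525 / 1326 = 20.00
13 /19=0.68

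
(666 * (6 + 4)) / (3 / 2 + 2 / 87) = 231768 / 53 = 4372.98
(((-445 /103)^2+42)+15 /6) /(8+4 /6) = 4020753 /551668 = 7.29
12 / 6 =2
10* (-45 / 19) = -450 / 19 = -23.68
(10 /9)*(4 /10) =0.44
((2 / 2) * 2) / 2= 1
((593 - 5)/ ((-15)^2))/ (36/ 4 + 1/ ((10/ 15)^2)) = 784/ 3375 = 0.23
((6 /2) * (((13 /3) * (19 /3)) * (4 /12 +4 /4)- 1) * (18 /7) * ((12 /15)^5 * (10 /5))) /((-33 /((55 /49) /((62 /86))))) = -5459968 /643125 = -8.49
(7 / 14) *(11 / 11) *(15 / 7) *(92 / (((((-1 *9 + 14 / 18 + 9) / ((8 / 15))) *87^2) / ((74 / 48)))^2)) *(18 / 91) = 125948 / 331145427795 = 0.00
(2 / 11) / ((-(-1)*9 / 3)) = 2 / 33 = 0.06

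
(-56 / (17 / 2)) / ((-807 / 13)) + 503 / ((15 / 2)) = 1535906 / 22865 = 67.17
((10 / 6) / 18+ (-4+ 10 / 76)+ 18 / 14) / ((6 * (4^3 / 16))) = -4471 / 43092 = -0.10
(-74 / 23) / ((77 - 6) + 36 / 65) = -4810 / 106973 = -0.04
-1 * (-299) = 299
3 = 3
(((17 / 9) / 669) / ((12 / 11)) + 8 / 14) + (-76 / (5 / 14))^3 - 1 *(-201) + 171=-609194544714391 / 63220500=-9636028.58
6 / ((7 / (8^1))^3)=3072 / 343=8.96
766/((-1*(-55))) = 13.93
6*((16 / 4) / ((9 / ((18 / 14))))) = 24 / 7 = 3.43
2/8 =1/4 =0.25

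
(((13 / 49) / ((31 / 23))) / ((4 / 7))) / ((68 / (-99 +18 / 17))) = -0.50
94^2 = 8836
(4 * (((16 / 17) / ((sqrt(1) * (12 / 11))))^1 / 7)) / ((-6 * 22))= -4 / 1071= -0.00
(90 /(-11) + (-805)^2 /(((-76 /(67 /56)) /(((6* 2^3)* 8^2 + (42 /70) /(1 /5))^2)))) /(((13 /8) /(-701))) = 452240514782405595 /10868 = 41612119505190.06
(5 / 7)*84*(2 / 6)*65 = 1300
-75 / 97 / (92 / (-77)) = 5775 / 8924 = 0.65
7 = 7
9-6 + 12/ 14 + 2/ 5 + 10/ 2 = 324/ 35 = 9.26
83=83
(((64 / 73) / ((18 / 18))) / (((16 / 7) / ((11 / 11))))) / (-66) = -14 / 2409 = -0.01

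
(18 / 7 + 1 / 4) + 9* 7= 1843 / 28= 65.82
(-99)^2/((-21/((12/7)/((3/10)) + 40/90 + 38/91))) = -1955118/637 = -3069.26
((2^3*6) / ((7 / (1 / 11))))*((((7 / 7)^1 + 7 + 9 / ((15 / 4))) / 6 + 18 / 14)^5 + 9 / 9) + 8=4912917358792 / 29779903125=164.97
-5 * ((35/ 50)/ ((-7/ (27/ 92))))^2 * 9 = -6561/ 169280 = -0.04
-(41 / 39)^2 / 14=-1681 / 21294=-0.08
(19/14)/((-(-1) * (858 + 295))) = 19/16142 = 0.00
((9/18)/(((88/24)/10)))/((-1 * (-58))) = 15/638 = 0.02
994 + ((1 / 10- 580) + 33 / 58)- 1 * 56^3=-25404193 / 145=-175201.33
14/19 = 0.74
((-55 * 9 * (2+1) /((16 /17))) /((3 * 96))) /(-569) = 0.01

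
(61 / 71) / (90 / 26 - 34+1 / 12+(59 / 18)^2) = -64233 / 1473676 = -0.04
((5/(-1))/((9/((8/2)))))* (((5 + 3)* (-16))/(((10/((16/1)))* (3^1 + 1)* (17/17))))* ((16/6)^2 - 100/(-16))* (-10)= -1231360/81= -15201.98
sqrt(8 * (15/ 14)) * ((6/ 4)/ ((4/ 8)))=8.78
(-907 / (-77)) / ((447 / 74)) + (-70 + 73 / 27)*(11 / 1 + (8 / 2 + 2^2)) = -395478317 / 309771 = -1276.68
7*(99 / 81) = 77 / 9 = 8.56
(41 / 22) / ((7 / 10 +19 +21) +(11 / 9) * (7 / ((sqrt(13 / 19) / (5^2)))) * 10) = -7987005 / 703894321603 +32287500 * sqrt(247) / 703894321603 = 0.00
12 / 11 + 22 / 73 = 1118 / 803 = 1.39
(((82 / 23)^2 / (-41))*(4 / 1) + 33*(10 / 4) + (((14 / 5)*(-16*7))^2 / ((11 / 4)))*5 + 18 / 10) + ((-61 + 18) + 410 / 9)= 18737781719 / 104742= 178894.63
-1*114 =-114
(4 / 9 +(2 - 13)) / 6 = -95 / 54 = -1.76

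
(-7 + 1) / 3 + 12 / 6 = 0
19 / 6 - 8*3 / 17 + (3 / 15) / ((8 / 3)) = 3733 / 2040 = 1.83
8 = 8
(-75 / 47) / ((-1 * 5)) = 15 / 47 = 0.32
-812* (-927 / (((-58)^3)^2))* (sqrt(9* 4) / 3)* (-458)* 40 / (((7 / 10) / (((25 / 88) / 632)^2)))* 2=-3316921875 / 7930480532474368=-0.00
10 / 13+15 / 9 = 95 / 39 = 2.44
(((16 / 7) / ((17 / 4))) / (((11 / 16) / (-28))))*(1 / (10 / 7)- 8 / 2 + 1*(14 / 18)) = 464896 / 8415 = 55.25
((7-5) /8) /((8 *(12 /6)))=1 /64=0.02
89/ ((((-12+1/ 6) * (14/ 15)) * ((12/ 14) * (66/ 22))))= -445/ 142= -3.13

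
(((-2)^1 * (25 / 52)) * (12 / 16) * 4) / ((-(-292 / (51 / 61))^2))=195075 / 8248950944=0.00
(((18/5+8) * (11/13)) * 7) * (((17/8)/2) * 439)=16664879/520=32047.84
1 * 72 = 72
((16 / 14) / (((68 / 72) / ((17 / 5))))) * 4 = 576 / 35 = 16.46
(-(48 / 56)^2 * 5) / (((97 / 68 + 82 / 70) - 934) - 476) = 20400 / 7815773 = 0.00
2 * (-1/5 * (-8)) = 16/5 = 3.20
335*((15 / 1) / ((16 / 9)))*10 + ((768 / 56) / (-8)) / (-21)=11080157 / 392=28265.71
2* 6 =12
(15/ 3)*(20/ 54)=50/ 27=1.85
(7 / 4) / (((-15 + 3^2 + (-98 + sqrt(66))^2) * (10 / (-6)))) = -3171 / 28392950 -1029 * sqrt(66) / 454287200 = -0.00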